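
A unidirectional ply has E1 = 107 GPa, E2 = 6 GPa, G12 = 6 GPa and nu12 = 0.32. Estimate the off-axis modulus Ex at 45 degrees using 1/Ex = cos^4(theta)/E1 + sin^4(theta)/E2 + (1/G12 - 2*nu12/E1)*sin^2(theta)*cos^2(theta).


cos^4(45) = 0.25, sin^4(45) = 0.25, sin^2(45)*cos^2(45) = 0.25
1/G12 - 2*nu12/E1 = 1/6 - 2*0.32/107 = 0.160685 GPa^-1
1/Ex = 0.25/107 + 0.25/6 + 0.160685*0.25 = 0.0841745 GPa^-1
Ex = 11.88 GPa

11.88 GPa


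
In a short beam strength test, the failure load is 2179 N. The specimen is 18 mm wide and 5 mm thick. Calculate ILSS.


ILSS = 3F/(4bh) = 3*2179/(4*18*5) = 18.16 MPa

18.16 MPa


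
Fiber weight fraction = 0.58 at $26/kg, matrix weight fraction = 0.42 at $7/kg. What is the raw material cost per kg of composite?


Cost = cost_f*Wf + cost_m*Wm = 26*0.58 + 7*0.42 = $18.02/kg

$18.02/kg


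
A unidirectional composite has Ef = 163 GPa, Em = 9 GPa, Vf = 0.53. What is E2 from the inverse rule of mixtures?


1/E2 = Vf/Ef + (1-Vf)/Em = 0.53/163 + 0.47/9
E2 = 18.03 GPa

18.03 GPa


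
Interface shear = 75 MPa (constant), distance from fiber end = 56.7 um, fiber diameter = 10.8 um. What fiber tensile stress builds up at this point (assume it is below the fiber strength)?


Force balance: sigma_f * (pi*d^2/4) = tau * (pi*d) * x  ->  sigma_f = 4 * tau * x / d
sigma_f = 4 * 75 * 56.7 / 10.8 = 1575.0 MPa

1575.0 MPa


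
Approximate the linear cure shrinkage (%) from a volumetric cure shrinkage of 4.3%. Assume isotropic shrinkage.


Linear shrinkage ≈ vol_shrink/3 = 4.3/3 = 1.433%

1.433%


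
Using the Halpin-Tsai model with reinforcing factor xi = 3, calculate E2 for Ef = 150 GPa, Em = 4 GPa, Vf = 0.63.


eta = (Ef/Em - 1)/(Ef/Em + xi) = (37.5 - 1)/(37.5 + 3) = 0.9012
E2 = Em*(1+xi*eta*Vf)/(1-eta*Vf) = 25.02 GPa

25.02 GPa


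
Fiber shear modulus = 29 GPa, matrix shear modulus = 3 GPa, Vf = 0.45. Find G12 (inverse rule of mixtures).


1/G12 = Vf/Gf + (1-Vf)/Gm = 0.45/29 + 0.55/3
G12 = 5.03 GPa

5.03 GPa


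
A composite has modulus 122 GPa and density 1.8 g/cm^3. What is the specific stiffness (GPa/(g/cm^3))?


Specific stiffness = E/rho = 122/1.8 = 67.8 GPa/(g/cm^3)

67.8 GPa/(g/cm^3)


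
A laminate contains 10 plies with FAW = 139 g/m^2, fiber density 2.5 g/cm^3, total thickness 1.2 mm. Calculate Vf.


Vf = n * FAW / (rho_f * h * 1000) = 10 * 139 / (2.5 * 1.2 * 1000) = 0.4633

0.4633


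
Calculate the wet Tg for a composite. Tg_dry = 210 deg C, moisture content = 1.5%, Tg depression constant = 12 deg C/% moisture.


Tg_wet = Tg_dry - k*moisture = 210 - 12*1.5 = 192.0 deg C

192.0 deg C


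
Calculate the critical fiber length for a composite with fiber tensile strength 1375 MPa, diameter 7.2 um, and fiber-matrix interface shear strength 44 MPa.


Lc = sigma_f * d / (2 * tau_i) = 1375 * 7.2 / (2 * 44) = 112.5 um

112.5 um


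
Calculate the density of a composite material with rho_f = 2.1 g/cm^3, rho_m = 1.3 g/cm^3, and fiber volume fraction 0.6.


rho_c = rho_f*Vf + rho_m*(1-Vf) = 2.1*0.6 + 1.3*0.4 = 1.78 g/cm^3

1.78 g/cm^3


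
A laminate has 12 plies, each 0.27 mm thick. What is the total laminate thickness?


h = n * t_ply = 12 * 0.27 = 3.24 mm

3.24 mm


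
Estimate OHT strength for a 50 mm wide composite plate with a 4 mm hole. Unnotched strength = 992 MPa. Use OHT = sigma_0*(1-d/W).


OHT = sigma_0*(1-d/W) = 992*(1-4/50) = 912.6 MPa

912.6 MPa


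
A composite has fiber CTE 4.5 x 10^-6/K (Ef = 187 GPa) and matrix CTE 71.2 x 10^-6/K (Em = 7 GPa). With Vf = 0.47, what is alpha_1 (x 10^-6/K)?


E1 = Ef*Vf + Em*(1-Vf) = 91.6
alpha_1 = (alpha_f*Ef*Vf + alpha_m*Em*(1-Vf))/E1 = 7.2 x 10^-6/K

7.2 x 10^-6/K


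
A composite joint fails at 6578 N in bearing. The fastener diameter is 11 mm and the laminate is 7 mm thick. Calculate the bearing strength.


sigma_br = F/(d*h) = 6578/(11*7) = 85.4 MPa

85.4 MPa


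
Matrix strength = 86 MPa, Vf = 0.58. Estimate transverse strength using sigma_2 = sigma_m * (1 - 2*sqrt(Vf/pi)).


factor = 1 - 2*sqrt(0.58/pi) = 0.1407
sigma_2 = 86 * 0.1407 = 12.1 MPa

12.1 MPa


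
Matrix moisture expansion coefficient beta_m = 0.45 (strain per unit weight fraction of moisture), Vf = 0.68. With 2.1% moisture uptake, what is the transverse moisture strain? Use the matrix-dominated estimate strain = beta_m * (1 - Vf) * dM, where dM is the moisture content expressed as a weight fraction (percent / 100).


dM = 2.1/100 = 0.021
strain = beta_m * (1-Vf) * dM = 0.45 * 0.32 * 0.021 = 0.003024

0.003024


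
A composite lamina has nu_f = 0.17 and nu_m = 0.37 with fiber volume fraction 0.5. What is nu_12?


nu_12 = nu_f*Vf + nu_m*(1-Vf) = 0.17*0.5 + 0.37*0.5 = 0.27

0.27


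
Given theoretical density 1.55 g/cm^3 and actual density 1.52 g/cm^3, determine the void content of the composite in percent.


Void% = (rho_theo - rho_actual)/rho_theo * 100 = (1.55 - 1.52)/1.55 * 100 = 1.94%

1.94%


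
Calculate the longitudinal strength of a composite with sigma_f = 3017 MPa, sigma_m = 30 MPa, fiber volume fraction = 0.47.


sigma_1 = sigma_f*Vf + sigma_m*(1-Vf) = 3017*0.47 + 30*0.53 = 1433.9 MPa

1433.9 MPa


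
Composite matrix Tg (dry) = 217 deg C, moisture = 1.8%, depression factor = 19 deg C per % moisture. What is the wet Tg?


Tg_wet = Tg_dry - k*moisture = 217 - 19*1.8 = 182.8 deg C

182.8 deg C


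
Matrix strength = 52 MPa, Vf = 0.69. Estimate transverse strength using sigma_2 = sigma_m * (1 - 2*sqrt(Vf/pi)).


factor = 1 - 2*sqrt(0.69/pi) = 0.0627
sigma_2 = 52 * 0.0627 = 3.26 MPa

3.26 MPa


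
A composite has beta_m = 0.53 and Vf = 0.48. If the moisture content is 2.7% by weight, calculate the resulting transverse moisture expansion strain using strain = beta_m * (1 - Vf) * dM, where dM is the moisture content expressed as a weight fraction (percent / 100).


dM = 2.7/100 = 0.027
strain = beta_m * (1-Vf) * dM = 0.53 * 0.52 * 0.027 = 0.0074412

0.0074412


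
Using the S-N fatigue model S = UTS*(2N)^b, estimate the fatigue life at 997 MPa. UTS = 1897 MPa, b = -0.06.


N = 0.5 * (S/UTS)^(1/b) = 0.5 * (997/1897)^(1/-0.06) = 22655.4598 cycles

22655.4598 cycles


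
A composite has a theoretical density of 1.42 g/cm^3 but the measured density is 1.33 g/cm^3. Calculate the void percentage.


Void% = (rho_theo - rho_actual)/rho_theo * 100 = (1.42 - 1.33)/1.42 * 100 = 6.34%

6.34%


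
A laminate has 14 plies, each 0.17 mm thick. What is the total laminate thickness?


h = n * t_ply = 14 * 0.17 = 2.38 mm

2.38 mm


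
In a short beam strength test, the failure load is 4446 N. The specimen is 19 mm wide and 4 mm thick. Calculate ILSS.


ILSS = 3F/(4bh) = 3*4446/(4*19*4) = 43.88 MPa

43.88 MPa


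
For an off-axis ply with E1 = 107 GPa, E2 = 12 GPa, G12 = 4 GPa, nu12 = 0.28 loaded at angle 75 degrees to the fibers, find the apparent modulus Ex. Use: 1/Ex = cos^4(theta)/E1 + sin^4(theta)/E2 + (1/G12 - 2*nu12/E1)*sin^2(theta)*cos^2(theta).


cos^4(75) = 0.004487, sin^4(75) = 0.870513, sin^2(75)*cos^2(75) = 0.0625
1/G12 - 2*nu12/E1 = 1/4 - 2*0.28/107 = 0.244766 GPa^-1
1/Ex = 0.004487/107 + 0.870513/12 + 0.244766*0.0625 = 0.0878826 GPa^-1
Ex = 11.38 GPa

11.38 GPa


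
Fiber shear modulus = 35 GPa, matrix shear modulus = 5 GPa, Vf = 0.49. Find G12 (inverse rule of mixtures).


1/G12 = Vf/Gf + (1-Vf)/Gm = 0.49/35 + 0.51/5
G12 = 8.62 GPa

8.62 GPa


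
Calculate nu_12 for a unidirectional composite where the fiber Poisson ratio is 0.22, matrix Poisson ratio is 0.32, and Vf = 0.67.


nu_12 = nu_f*Vf + nu_m*(1-Vf) = 0.22*0.67 + 0.32*0.33 = 0.253

0.253


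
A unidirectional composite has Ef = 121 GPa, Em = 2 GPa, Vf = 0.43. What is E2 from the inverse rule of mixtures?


1/E2 = Vf/Ef + (1-Vf)/Em = 0.43/121 + 0.57/2
E2 = 3.47 GPa

3.47 GPa


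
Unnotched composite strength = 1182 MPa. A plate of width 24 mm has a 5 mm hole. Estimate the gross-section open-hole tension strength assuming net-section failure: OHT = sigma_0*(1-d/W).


OHT = sigma_0*(1-d/W) = 1182*(1-5/24) = 935.8 MPa

935.8 MPa


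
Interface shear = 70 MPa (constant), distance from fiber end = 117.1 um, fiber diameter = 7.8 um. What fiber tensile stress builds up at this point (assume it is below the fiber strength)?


Force balance: sigma_f * (pi*d^2/4) = tau * (pi*d) * x  ->  sigma_f = 4 * tau * x / d
sigma_f = 4 * 70 * 117.1 / 7.8 = 4203.6 MPa

4203.6 MPa


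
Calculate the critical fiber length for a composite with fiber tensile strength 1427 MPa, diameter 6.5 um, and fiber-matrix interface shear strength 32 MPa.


Lc = sigma_f * d / (2 * tau_i) = 1427 * 6.5 / (2 * 32) = 144.9 um

144.9 um


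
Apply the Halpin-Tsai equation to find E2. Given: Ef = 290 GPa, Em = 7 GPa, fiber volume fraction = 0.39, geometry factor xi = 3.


eta = (Ef/Em - 1)/(Ef/Em + xi) = (41.4286 - 1)/(41.4286 + 3) = 0.91
E2 = Em*(1+xi*eta*Vf)/(1-eta*Vf) = 22.4 GPa

22.4 GPa


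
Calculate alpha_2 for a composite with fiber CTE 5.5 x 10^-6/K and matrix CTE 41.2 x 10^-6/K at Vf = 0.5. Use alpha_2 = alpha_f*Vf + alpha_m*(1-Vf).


alpha_2 = alpha_f*Vf + alpha_m*(1-Vf) = 5.5*0.5 + 41.2*0.5 = 23.4 x 10^-6/K

23.4 x 10^-6/K


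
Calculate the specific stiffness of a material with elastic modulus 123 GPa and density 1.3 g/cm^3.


Specific stiffness = E/rho = 123/1.3 = 94.6 GPa/(g/cm^3)

94.6 GPa/(g/cm^3)


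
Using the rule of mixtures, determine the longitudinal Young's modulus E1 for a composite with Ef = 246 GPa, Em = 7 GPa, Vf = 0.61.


E1 = Ef*Vf + Em*(1-Vf) = 246*0.61 + 7*0.39 = 152.79 GPa

152.79 GPa


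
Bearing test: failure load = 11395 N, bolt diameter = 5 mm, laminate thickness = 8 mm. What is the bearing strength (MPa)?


sigma_br = F/(d*h) = 11395/(5*8) = 284.9 MPa

284.9 MPa


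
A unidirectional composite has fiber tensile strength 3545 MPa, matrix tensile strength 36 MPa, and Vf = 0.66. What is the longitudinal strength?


sigma_1 = sigma_f*Vf + sigma_m*(1-Vf) = 3545*0.66 + 36*0.34 = 2351.9 MPa

2351.9 MPa


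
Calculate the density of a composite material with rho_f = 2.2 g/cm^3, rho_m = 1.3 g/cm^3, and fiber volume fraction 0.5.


rho_c = rho_f*Vf + rho_m*(1-Vf) = 2.2*0.5 + 1.3*0.5 = 1.75 g/cm^3

1.75 g/cm^3


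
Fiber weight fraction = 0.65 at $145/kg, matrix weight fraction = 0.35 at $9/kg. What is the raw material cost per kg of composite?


Cost = cost_f*Wf + cost_m*Wm = 145*0.65 + 9*0.35 = $97.4/kg

$97.4/kg


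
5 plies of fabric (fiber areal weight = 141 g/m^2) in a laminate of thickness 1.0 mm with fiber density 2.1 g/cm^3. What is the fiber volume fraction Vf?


Vf = n * FAW / (rho_f * h * 1000) = 5 * 141 / (2.1 * 1.0 * 1000) = 0.3357

0.3357


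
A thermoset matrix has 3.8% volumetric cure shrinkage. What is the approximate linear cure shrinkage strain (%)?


Linear shrinkage ≈ vol_shrink/3 = 3.8/3 = 1.267%

1.267%


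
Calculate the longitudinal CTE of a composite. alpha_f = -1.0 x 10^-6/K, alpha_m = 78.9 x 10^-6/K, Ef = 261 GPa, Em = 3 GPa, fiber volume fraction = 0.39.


E1 = Ef*Vf + Em*(1-Vf) = 103.62
alpha_1 = (alpha_f*Ef*Vf + alpha_m*Em*(1-Vf))/E1 = 0.41 x 10^-6/K

0.41 x 10^-6/K


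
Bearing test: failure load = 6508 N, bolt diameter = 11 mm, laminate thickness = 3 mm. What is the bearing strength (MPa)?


sigma_br = F/(d*h) = 6508/(11*3) = 197.2 MPa

197.2 MPa


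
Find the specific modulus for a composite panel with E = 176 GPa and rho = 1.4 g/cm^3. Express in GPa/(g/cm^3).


Specific stiffness = E/rho = 176/1.4 = 125.7 GPa/(g/cm^3)

125.7 GPa/(g/cm^3)


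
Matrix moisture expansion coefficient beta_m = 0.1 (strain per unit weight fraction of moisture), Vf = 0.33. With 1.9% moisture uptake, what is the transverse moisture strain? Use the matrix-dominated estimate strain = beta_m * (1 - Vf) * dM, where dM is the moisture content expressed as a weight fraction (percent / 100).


dM = 1.9/100 = 0.019
strain = beta_m * (1-Vf) * dM = 0.1 * 0.67 * 0.019 = 0.001273

0.001273


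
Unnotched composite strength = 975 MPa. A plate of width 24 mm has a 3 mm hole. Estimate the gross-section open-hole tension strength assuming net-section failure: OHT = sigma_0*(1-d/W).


OHT = sigma_0*(1-d/W) = 975*(1-3/24) = 853.1 MPa

853.1 MPa


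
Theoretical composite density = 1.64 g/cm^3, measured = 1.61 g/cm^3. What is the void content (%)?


Void% = (rho_theo - rho_actual)/rho_theo * 100 = (1.64 - 1.61)/1.64 * 100 = 1.83%

1.83%


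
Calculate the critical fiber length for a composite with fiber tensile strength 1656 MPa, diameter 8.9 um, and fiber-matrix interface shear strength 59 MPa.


Lc = sigma_f * d / (2 * tau_i) = 1656 * 8.9 / (2 * 59) = 124.9 um

124.9 um


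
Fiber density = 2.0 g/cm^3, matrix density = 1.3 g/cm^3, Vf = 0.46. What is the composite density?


rho_c = rho_f*Vf + rho_m*(1-Vf) = 2.0*0.46 + 1.3*0.54 = 1.622 g/cm^3

1.622 g/cm^3


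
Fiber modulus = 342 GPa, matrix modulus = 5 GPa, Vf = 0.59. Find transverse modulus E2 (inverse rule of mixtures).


1/E2 = Vf/Ef + (1-Vf)/Em = 0.59/342 + 0.41/5
E2 = 11.94 GPa

11.94 GPa


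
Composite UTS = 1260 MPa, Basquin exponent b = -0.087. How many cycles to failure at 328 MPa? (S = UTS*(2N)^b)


N = 0.5 * (S/UTS)^(1/b) = 0.5 * (328/1260)^(1/-0.087) = 2.6141e+06 cycles

2.6141e+06 cycles


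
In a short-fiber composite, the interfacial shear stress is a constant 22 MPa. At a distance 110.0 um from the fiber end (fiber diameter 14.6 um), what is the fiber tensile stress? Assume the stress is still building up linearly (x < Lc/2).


Force balance: sigma_f * (pi*d^2/4) = tau * (pi*d) * x  ->  sigma_f = 4 * tau * x / d
sigma_f = 4 * 22 * 110.0 / 14.6 = 663.0 MPa

663.0 MPa


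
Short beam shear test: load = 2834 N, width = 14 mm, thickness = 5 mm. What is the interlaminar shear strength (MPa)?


ILSS = 3F/(4bh) = 3*2834/(4*14*5) = 30.36 MPa

30.36 MPa


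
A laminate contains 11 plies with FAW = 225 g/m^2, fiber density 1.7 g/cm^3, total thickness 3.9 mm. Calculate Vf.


Vf = n * FAW / (rho_f * h * 1000) = 11 * 225 / (1.7 * 3.9 * 1000) = 0.3733

0.3733


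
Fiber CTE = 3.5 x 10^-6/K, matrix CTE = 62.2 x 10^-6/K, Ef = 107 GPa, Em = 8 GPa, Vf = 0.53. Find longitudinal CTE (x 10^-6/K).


E1 = Ef*Vf + Em*(1-Vf) = 60.47
alpha_1 = (alpha_f*Ef*Vf + alpha_m*Em*(1-Vf))/E1 = 7.15 x 10^-6/K

7.15 x 10^-6/K


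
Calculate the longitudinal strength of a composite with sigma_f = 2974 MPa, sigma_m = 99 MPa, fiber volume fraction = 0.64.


sigma_1 = sigma_f*Vf + sigma_m*(1-Vf) = 2974*0.64 + 99*0.36 = 1939.0 MPa

1939.0 MPa


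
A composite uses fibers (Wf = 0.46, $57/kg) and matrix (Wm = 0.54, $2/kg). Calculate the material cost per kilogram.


Cost = cost_f*Wf + cost_m*Wm = 57*0.46 + 2*0.54 = $27.3/kg

$27.3/kg


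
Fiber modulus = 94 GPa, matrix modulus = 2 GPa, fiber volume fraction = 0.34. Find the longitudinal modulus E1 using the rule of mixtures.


E1 = Ef*Vf + Em*(1-Vf) = 94*0.34 + 2*0.66 = 33.28 GPa

33.28 GPa


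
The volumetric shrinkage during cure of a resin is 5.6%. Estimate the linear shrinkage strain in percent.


Linear shrinkage ≈ vol_shrink/3 = 5.6/3 = 1.867%

1.867%


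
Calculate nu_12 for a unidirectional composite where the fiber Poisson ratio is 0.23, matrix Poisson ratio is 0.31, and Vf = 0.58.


nu_12 = nu_f*Vf + nu_m*(1-Vf) = 0.23*0.58 + 0.31*0.42 = 0.2636

0.2636


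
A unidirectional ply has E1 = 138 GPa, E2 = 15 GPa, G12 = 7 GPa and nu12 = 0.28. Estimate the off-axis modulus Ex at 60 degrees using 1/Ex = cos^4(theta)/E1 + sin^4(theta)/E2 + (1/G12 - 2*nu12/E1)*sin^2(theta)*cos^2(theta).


cos^4(60) = 0.0625, sin^4(60) = 0.5625, sin^2(60)*cos^2(60) = 0.1875
1/G12 - 2*nu12/E1 = 1/7 - 2*0.28/138 = 0.138799 GPa^-1
1/Ex = 0.0625/138 + 0.5625/15 + 0.138799*0.1875 = 0.0639777 GPa^-1
Ex = 15.63 GPa

15.63 GPa


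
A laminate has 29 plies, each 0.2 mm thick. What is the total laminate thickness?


h = n * t_ply = 29 * 0.2 = 5.8 mm

5.8 mm


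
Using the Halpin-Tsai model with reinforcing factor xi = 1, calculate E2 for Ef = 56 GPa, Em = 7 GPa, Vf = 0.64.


eta = (Ef/Em - 1)/(Ef/Em + xi) = (8.0 - 1)/(8.0 + 1) = 0.7778
E2 = Em*(1+xi*eta*Vf)/(1-eta*Vf) = 20.88 GPa

20.88 GPa


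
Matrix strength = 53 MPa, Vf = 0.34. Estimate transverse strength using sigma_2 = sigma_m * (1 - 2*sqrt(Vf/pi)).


factor = 1 - 2*sqrt(0.34/pi) = 0.342
sigma_2 = 53 * 0.342 = 18.13 MPa

18.13 MPa


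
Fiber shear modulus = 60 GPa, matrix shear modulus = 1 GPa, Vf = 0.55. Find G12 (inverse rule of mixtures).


1/G12 = Vf/Gf + (1-Vf)/Gm = 0.55/60 + 0.45/1
G12 = 2.18 GPa

2.18 GPa


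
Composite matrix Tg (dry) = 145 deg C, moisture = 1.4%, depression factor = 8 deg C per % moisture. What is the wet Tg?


Tg_wet = Tg_dry - k*moisture = 145 - 8*1.4 = 133.8 deg C

133.8 deg C


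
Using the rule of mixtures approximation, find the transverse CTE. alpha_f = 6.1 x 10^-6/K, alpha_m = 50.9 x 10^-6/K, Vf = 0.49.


alpha_2 = alpha_f*Vf + alpha_m*(1-Vf) = 6.1*0.49 + 50.9*0.51 = 28.9 x 10^-6/K

28.9 x 10^-6/K


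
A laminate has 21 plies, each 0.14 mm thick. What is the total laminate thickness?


h = n * t_ply = 21 * 0.14 = 2.94 mm

2.94 mm


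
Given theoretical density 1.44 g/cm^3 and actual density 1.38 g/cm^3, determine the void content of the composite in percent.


Void% = (rho_theo - rho_actual)/rho_theo * 100 = (1.44 - 1.38)/1.44 * 100 = 4.17%

4.17%


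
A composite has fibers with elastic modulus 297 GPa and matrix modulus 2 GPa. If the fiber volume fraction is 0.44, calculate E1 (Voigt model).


E1 = Ef*Vf + Em*(1-Vf) = 297*0.44 + 2*0.56 = 131.8 GPa

131.8 GPa


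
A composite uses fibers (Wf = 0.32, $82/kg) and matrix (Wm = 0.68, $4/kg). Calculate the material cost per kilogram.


Cost = cost_f*Wf + cost_m*Wm = 82*0.32 + 4*0.68 = $28.96/kg

$28.96/kg


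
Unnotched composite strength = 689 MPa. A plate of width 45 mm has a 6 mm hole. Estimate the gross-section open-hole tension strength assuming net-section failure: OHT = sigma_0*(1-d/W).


OHT = sigma_0*(1-d/W) = 689*(1-6/45) = 597.1 MPa

597.1 MPa


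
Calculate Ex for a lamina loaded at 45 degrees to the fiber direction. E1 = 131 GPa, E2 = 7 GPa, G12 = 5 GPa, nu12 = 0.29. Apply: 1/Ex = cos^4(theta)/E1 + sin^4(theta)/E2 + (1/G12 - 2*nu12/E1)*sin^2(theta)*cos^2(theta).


cos^4(45) = 0.25, sin^4(45) = 0.25, sin^2(45)*cos^2(45) = 0.25
1/G12 - 2*nu12/E1 = 1/5 - 2*0.29/131 = 0.195573 GPa^-1
1/Ex = 0.25/131 + 0.25/7 + 0.195573*0.25 = 0.0865158 GPa^-1
Ex = 11.56 GPa

11.56 GPa


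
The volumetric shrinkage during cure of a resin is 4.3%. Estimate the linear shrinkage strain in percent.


Linear shrinkage ≈ vol_shrink/3 = 4.3/3 = 1.433%

1.433%


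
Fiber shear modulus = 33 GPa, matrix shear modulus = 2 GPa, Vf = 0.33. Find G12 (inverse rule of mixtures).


1/G12 = Vf/Gf + (1-Vf)/Gm = 0.33/33 + 0.67/2
G12 = 2.9 GPa

2.9 GPa


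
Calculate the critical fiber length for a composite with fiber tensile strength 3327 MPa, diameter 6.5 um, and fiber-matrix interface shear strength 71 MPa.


Lc = sigma_f * d / (2 * tau_i) = 3327 * 6.5 / (2 * 71) = 152.3 um

152.3 um


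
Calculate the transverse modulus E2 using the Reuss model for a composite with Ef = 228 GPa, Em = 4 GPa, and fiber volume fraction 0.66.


1/E2 = Vf/Ef + (1-Vf)/Em = 0.66/228 + 0.34/4
E2 = 11.38 GPa

11.38 GPa


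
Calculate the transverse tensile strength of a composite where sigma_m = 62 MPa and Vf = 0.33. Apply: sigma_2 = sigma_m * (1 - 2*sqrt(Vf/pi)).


factor = 1 - 2*sqrt(0.33/pi) = 0.3518
sigma_2 = 62 * 0.3518 = 21.81 MPa

21.81 MPa


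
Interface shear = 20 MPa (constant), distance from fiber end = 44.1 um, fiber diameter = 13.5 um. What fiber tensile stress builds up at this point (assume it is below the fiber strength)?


Force balance: sigma_f * (pi*d^2/4) = tau * (pi*d) * x  ->  sigma_f = 4 * tau * x / d
sigma_f = 4 * 20 * 44.1 / 13.5 = 261.3 MPa

261.3 MPa


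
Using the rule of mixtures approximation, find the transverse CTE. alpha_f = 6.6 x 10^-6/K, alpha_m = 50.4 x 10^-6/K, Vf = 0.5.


alpha_2 = alpha_f*Vf + alpha_m*(1-Vf) = 6.6*0.5 + 50.4*0.5 = 28.5 x 10^-6/K

28.5 x 10^-6/K


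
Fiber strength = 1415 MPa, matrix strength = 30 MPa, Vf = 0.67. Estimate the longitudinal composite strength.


sigma_1 = sigma_f*Vf + sigma_m*(1-Vf) = 1415*0.67 + 30*0.33 = 958.0 MPa

958.0 MPa


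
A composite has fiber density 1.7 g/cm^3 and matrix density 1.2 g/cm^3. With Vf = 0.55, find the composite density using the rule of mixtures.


rho_c = rho_f*Vf + rho_m*(1-Vf) = 1.7*0.55 + 1.2*0.45 = 1.475 g/cm^3

1.475 g/cm^3


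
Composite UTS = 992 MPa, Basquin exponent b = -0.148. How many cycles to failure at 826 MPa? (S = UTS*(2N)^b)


N = 0.5 * (S/UTS)^(1/b) = 0.5 * (826/992)^(1/-0.148) = 1.7232 cycles

1.7232 cycles


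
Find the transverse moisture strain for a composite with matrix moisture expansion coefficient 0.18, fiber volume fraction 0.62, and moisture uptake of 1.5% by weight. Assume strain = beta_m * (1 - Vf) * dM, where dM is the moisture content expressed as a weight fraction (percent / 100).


dM = 1.5/100 = 0.015
strain = beta_m * (1-Vf) * dM = 0.18 * 0.38 * 0.015 = 0.001026

0.001026


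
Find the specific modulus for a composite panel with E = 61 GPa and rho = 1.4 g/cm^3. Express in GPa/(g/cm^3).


Specific stiffness = E/rho = 61/1.4 = 43.6 GPa/(g/cm^3)

43.6 GPa/(g/cm^3)


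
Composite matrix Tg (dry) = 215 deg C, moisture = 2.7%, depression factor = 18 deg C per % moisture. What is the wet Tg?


Tg_wet = Tg_dry - k*moisture = 215 - 18*2.7 = 166.4 deg C

166.4 deg C


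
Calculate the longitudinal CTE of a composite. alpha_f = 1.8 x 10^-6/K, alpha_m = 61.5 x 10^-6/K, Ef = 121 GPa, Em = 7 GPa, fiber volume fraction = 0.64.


E1 = Ef*Vf + Em*(1-Vf) = 79.96
alpha_1 = (alpha_f*Ef*Vf + alpha_m*Em*(1-Vf))/E1 = 3.68 x 10^-6/K

3.68 x 10^-6/K


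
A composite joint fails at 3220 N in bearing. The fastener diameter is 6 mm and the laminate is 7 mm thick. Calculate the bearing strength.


sigma_br = F/(d*h) = 3220/(6*7) = 76.7 MPa

76.7 MPa


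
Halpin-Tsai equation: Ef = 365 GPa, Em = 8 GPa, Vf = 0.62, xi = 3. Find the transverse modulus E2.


eta = (Ef/Em - 1)/(Ef/Em + xi) = (45.625 - 1)/(45.625 + 3) = 0.9177
E2 = Em*(1+xi*eta*Vf)/(1-eta*Vf) = 50.25 GPa

50.25 GPa


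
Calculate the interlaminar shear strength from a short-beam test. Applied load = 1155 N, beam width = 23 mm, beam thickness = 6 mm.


ILSS = 3F/(4bh) = 3*1155/(4*23*6) = 6.28 MPa

6.28 MPa


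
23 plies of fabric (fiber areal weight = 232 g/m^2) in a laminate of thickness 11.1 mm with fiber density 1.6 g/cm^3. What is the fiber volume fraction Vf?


Vf = n * FAW / (rho_f * h * 1000) = 23 * 232 / (1.6 * 11.1 * 1000) = 0.3005

0.3005


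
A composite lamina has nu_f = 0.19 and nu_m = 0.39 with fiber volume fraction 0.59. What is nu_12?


nu_12 = nu_f*Vf + nu_m*(1-Vf) = 0.19*0.59 + 0.39*0.41 = 0.272

0.272


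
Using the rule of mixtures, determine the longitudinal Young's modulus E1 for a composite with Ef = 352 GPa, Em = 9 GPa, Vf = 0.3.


E1 = Ef*Vf + Em*(1-Vf) = 352*0.3 + 9*0.7 = 111.9 GPa

111.9 GPa


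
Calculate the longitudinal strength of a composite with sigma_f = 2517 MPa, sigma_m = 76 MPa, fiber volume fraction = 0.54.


sigma_1 = sigma_f*Vf + sigma_m*(1-Vf) = 2517*0.54 + 76*0.46 = 1394.1 MPa

1394.1 MPa


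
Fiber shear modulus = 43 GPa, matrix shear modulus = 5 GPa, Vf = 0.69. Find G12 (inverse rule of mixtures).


1/G12 = Vf/Gf + (1-Vf)/Gm = 0.69/43 + 0.31/5
G12 = 12.81 GPa

12.81 GPa


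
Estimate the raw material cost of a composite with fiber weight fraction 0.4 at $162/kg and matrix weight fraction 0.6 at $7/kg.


Cost = cost_f*Wf + cost_m*Wm = 162*0.4 + 7*0.6 = $69.0/kg

$69.0/kg


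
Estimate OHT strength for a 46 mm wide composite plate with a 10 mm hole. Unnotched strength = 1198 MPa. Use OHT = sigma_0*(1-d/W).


OHT = sigma_0*(1-d/W) = 1198*(1-10/46) = 937.6 MPa

937.6 MPa


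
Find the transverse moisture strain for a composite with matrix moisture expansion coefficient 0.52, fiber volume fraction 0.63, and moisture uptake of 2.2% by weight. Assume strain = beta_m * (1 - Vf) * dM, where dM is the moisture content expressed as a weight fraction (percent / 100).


dM = 2.2/100 = 0.022
strain = beta_m * (1-Vf) * dM = 0.52 * 0.37 * 0.022 = 0.0042328

0.0042328


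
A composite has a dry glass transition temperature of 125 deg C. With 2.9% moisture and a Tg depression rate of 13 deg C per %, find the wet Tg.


Tg_wet = Tg_dry - k*moisture = 125 - 13*2.9 = 87.3 deg C

87.3 deg C


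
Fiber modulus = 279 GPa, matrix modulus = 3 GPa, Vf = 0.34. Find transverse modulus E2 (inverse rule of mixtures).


1/E2 = Vf/Ef + (1-Vf)/Em = 0.34/279 + 0.66/3
E2 = 4.52 GPa

4.52 GPa


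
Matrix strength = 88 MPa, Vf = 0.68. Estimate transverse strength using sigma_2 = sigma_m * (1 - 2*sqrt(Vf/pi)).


factor = 1 - 2*sqrt(0.68/pi) = 0.0695
sigma_2 = 88 * 0.0695 = 6.12 MPa

6.12 MPa


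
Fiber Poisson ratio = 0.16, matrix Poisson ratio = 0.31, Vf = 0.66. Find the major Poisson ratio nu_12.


nu_12 = nu_f*Vf + nu_m*(1-Vf) = 0.16*0.66 + 0.31*0.34 = 0.211

0.211


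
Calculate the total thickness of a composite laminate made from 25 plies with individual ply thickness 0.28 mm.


h = n * t_ply = 25 * 0.28 = 7.0 mm

7.0 mm


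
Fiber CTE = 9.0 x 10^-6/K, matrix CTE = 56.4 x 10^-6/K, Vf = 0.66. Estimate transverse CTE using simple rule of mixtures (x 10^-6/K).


alpha_2 = alpha_f*Vf + alpha_m*(1-Vf) = 9.0*0.66 + 56.4*0.34 = 25.1 x 10^-6/K

25.1 x 10^-6/K


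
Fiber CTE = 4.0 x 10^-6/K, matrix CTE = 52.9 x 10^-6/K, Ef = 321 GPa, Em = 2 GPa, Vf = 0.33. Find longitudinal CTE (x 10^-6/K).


E1 = Ef*Vf + Em*(1-Vf) = 107.27
alpha_1 = (alpha_f*Ef*Vf + alpha_m*Em*(1-Vf))/E1 = 4.61 x 10^-6/K

4.61 x 10^-6/K


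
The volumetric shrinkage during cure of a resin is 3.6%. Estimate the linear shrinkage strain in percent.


Linear shrinkage ≈ vol_shrink/3 = 3.6/3 = 1.2%

1.2%


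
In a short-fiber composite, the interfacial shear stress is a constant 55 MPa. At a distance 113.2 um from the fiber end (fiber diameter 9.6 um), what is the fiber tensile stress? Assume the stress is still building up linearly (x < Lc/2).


Force balance: sigma_f * (pi*d^2/4) = tau * (pi*d) * x  ->  sigma_f = 4 * tau * x / d
sigma_f = 4 * 55 * 113.2 / 9.6 = 2594.2 MPa

2594.2 MPa


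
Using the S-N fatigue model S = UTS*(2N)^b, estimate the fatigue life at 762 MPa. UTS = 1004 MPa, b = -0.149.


N = 0.5 * (S/UTS)^(1/b) = 0.5 * (762/1004)^(1/-0.149) = 3.1831 cycles

3.1831 cycles


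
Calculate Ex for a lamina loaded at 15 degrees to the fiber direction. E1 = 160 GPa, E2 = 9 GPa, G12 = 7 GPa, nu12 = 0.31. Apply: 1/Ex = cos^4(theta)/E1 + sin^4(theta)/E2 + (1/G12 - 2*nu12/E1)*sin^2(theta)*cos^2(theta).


cos^4(15) = 0.870513, sin^4(15) = 0.004487, sin^2(15)*cos^2(15) = 0.0625
1/G12 - 2*nu12/E1 = 1/7 - 2*0.31/160 = 0.138982 GPa^-1
1/Ex = 0.870513/160 + 0.004487/9 + 0.138982*0.0625 = 0.0146257 GPa^-1
Ex = 68.37 GPa

68.37 GPa


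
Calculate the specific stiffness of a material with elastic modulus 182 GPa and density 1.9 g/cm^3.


Specific stiffness = E/rho = 182/1.9 = 95.8 GPa/(g/cm^3)

95.8 GPa/(g/cm^3)


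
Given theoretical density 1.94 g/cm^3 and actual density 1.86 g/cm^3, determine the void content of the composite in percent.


Void% = (rho_theo - rho_actual)/rho_theo * 100 = (1.94 - 1.86)/1.94 * 100 = 4.12%

4.12%


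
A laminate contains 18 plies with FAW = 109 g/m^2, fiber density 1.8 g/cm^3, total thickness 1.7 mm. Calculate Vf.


Vf = n * FAW / (rho_f * h * 1000) = 18 * 109 / (1.8 * 1.7 * 1000) = 0.6412

0.6412


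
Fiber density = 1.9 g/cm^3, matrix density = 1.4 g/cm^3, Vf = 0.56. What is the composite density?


rho_c = rho_f*Vf + rho_m*(1-Vf) = 1.9*0.56 + 1.4*0.44 = 1.68 g/cm^3

1.68 g/cm^3


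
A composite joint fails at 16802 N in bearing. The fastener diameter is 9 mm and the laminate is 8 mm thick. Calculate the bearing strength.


sigma_br = F/(d*h) = 16802/(9*8) = 233.4 MPa

233.4 MPa


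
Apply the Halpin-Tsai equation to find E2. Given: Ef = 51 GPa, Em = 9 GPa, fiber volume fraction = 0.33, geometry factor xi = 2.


eta = (Ef/Em - 1)/(Ef/Em + xi) = (5.6667 - 1)/(5.6667 + 2) = 0.6087
E2 = Em*(1+xi*eta*Vf)/(1-eta*Vf) = 15.79 GPa

15.79 GPa


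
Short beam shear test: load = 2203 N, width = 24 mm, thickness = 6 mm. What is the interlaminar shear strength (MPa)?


ILSS = 3F/(4bh) = 3*2203/(4*24*6) = 11.47 MPa

11.47 MPa


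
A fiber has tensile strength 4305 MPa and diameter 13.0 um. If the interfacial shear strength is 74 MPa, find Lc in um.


Lc = sigma_f * d / (2 * tau_i) = 4305 * 13.0 / (2 * 74) = 378.1 um

378.1 um


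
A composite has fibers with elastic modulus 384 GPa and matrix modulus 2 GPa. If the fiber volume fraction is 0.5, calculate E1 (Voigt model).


E1 = Ef*Vf + Em*(1-Vf) = 384*0.5 + 2*0.5 = 193.0 GPa

193.0 GPa


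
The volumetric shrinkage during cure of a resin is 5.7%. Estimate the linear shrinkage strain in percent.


Linear shrinkage ≈ vol_shrink/3 = 5.7/3 = 1.9%

1.9%


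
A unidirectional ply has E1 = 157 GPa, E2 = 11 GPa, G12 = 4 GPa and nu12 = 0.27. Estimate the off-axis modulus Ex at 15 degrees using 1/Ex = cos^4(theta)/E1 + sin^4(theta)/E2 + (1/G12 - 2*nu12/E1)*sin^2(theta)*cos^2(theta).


cos^4(15) = 0.870513, sin^4(15) = 0.004487, sin^2(15)*cos^2(15) = 0.0625
1/G12 - 2*nu12/E1 = 1/4 - 2*0.27/157 = 0.246561 GPa^-1
1/Ex = 0.870513/157 + 0.004487/11 + 0.246561*0.0625 = 0.0213626 GPa^-1
Ex = 46.81 GPa

46.81 GPa


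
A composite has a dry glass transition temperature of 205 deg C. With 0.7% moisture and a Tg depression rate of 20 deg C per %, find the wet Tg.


Tg_wet = Tg_dry - k*moisture = 205 - 20*0.7 = 191.0 deg C

191.0 deg C


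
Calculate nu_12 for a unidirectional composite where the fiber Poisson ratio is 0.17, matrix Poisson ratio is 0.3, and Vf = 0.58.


nu_12 = nu_f*Vf + nu_m*(1-Vf) = 0.17*0.58 + 0.3*0.42 = 0.2246

0.2246


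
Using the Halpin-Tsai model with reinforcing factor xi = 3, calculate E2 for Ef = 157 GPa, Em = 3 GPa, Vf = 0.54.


eta = (Ef/Em - 1)/(Ef/Em + xi) = (52.3333 - 1)/(52.3333 + 3) = 0.9277
E2 = Em*(1+xi*eta*Vf)/(1-eta*Vf) = 15.05 GPa

15.05 GPa


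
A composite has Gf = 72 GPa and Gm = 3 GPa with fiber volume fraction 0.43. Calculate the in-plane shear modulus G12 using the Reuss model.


1/G12 = Vf/Gf + (1-Vf)/Gm = 0.43/72 + 0.57/3
G12 = 5.1 GPa

5.1 GPa


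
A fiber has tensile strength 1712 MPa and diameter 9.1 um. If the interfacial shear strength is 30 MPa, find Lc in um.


Lc = sigma_f * d / (2 * tau_i) = 1712 * 9.1 / (2 * 30) = 259.7 um

259.7 um


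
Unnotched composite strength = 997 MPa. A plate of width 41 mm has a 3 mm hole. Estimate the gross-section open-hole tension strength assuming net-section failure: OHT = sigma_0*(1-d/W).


OHT = sigma_0*(1-d/W) = 997*(1-3/41) = 924.0 MPa

924.0 MPa


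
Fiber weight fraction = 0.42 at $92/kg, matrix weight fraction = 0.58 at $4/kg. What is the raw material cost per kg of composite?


Cost = cost_f*Wf + cost_m*Wm = 92*0.42 + 4*0.58 = $40.96/kg

$40.96/kg


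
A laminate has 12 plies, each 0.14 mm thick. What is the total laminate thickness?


h = n * t_ply = 12 * 0.14 = 1.68 mm

1.68 mm


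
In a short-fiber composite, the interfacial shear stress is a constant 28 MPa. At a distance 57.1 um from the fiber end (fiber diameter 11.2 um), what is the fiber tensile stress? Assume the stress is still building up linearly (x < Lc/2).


Force balance: sigma_f * (pi*d^2/4) = tau * (pi*d) * x  ->  sigma_f = 4 * tau * x / d
sigma_f = 4 * 28 * 57.1 / 11.2 = 571.0 MPa

571.0 MPa


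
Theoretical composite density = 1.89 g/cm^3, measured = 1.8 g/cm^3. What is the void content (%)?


Void% = (rho_theo - rho_actual)/rho_theo * 100 = (1.89 - 1.8)/1.89 * 100 = 4.76%

4.76%


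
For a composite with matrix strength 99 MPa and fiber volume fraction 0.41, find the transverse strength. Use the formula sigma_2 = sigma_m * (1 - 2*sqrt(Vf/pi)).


factor = 1 - 2*sqrt(0.41/pi) = 0.2775
sigma_2 = 99 * 0.2775 = 27.47 MPa

27.47 MPa


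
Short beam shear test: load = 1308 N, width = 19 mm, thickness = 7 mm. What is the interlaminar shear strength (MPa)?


ILSS = 3F/(4bh) = 3*1308/(4*19*7) = 7.38 MPa

7.38 MPa


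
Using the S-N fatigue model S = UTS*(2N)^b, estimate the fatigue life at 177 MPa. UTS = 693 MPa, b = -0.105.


N = 0.5 * (S/UTS)^(1/b) = 0.5 * (177/693)^(1/-0.105) = 220954.5938 cycles

220954.5938 cycles


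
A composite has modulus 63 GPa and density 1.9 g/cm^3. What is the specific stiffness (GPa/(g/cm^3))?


Specific stiffness = E/rho = 63/1.9 = 33.2 GPa/(g/cm^3)

33.2 GPa/(g/cm^3)


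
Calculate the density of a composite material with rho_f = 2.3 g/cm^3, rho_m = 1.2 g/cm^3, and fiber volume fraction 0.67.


rho_c = rho_f*Vf + rho_m*(1-Vf) = 2.3*0.67 + 1.2*0.33 = 1.937 g/cm^3

1.937 g/cm^3


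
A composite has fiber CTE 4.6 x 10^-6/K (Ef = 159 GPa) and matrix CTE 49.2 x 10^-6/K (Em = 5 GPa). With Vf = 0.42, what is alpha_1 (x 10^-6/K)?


E1 = Ef*Vf + Em*(1-Vf) = 69.68
alpha_1 = (alpha_f*Ef*Vf + alpha_m*Em*(1-Vf))/E1 = 6.46 x 10^-6/K

6.46 x 10^-6/K


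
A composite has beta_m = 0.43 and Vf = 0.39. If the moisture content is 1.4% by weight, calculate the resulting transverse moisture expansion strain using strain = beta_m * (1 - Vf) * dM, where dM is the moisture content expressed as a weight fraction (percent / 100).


dM = 1.4/100 = 0.014
strain = beta_m * (1-Vf) * dM = 0.43 * 0.61 * 0.014 = 0.0036722

0.0036722


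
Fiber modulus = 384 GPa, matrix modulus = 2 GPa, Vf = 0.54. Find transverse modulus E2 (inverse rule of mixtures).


1/E2 = Vf/Ef + (1-Vf)/Em = 0.54/384 + 0.46/2
E2 = 4.32 GPa

4.32 GPa


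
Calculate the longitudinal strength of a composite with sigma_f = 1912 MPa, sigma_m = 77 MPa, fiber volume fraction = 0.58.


sigma_1 = sigma_f*Vf + sigma_m*(1-Vf) = 1912*0.58 + 77*0.42 = 1141.3 MPa

1141.3 MPa


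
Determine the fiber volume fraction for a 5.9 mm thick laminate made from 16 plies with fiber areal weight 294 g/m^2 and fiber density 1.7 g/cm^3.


Vf = n * FAW / (rho_f * h * 1000) = 16 * 294 / (1.7 * 5.9 * 1000) = 0.469

0.469


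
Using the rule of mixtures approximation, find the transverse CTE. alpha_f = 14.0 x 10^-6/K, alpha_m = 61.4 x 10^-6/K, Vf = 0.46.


alpha_2 = alpha_f*Vf + alpha_m*(1-Vf) = 14.0*0.46 + 61.4*0.54 = 39.6 x 10^-6/K

39.6 x 10^-6/K


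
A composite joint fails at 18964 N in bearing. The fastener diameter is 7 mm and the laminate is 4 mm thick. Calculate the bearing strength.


sigma_br = F/(d*h) = 18964/(7*4) = 677.3 MPa

677.3 MPa


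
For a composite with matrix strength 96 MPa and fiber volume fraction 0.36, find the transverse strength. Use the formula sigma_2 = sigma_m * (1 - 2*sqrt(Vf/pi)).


factor = 1 - 2*sqrt(0.36/pi) = 0.323
sigma_2 = 96 * 0.323 = 31.01 MPa

31.01 MPa


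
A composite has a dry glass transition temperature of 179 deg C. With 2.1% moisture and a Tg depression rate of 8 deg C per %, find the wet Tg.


Tg_wet = Tg_dry - k*moisture = 179 - 8*2.1 = 162.2 deg C

162.2 deg C


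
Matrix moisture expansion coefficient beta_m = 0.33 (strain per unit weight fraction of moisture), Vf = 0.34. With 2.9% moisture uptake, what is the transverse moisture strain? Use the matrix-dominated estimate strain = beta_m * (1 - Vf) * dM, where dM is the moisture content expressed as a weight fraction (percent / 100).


dM = 2.9/100 = 0.029
strain = beta_m * (1-Vf) * dM = 0.33 * 0.66 * 0.029 = 0.0063162

0.0063162


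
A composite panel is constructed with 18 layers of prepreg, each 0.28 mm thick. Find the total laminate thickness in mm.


h = n * t_ply = 18 * 0.28 = 5.04 mm

5.04 mm


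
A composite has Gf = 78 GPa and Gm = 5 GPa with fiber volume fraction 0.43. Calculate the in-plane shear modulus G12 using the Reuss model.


1/G12 = Vf/Gf + (1-Vf)/Gm = 0.43/78 + 0.57/5
G12 = 8.37 GPa

8.37 GPa


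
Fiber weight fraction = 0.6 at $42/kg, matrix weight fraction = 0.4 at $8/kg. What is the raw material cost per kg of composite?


Cost = cost_f*Wf + cost_m*Wm = 42*0.6 + 8*0.4 = $28.4/kg

$28.4/kg


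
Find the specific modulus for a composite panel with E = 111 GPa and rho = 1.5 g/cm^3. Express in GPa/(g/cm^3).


Specific stiffness = E/rho = 111/1.5 = 74.0 GPa/(g/cm^3)

74.0 GPa/(g/cm^3)


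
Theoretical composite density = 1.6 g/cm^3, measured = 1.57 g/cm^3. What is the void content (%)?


Void% = (rho_theo - rho_actual)/rho_theo * 100 = (1.6 - 1.57)/1.6 * 100 = 1.88%

1.88%


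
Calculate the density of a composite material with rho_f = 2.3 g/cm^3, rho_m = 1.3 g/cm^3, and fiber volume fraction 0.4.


rho_c = rho_f*Vf + rho_m*(1-Vf) = 2.3*0.4 + 1.3*0.6 = 1.7 g/cm^3

1.7 g/cm^3


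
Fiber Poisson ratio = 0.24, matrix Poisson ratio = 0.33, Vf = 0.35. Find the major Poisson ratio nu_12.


nu_12 = nu_f*Vf + nu_m*(1-Vf) = 0.24*0.35 + 0.33*0.65 = 0.2985

0.2985


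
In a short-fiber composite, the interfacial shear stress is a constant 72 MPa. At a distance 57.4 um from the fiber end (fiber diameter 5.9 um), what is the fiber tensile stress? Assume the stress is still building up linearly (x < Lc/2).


Force balance: sigma_f * (pi*d^2/4) = tau * (pi*d) * x  ->  sigma_f = 4 * tau * x / d
sigma_f = 4 * 72 * 57.4 / 5.9 = 2801.9 MPa

2801.9 MPa


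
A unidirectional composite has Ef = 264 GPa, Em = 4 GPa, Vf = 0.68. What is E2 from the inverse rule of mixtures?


1/E2 = Vf/Ef + (1-Vf)/Em = 0.68/264 + 0.32/4
E2 = 12.11 GPa

12.11 GPa


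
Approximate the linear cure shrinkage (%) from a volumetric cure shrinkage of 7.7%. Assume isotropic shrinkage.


Linear shrinkage ≈ vol_shrink/3 = 7.7/3 = 2.567%

2.567%


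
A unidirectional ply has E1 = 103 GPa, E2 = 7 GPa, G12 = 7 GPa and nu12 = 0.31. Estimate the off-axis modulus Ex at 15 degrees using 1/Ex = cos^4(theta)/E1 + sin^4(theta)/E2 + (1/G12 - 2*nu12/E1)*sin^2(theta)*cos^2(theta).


cos^4(15) = 0.870513, sin^4(15) = 0.004487, sin^2(15)*cos^2(15) = 0.0625
1/G12 - 2*nu12/E1 = 1/7 - 2*0.31/103 = 0.136838 GPa^-1
1/Ex = 0.870513/103 + 0.004487/7 + 0.136838*0.0625 = 0.017645 GPa^-1
Ex = 56.67 GPa

56.67 GPa


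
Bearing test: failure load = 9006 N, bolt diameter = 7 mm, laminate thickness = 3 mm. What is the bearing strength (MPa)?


sigma_br = F/(d*h) = 9006/(7*3) = 428.9 MPa

428.9 MPa


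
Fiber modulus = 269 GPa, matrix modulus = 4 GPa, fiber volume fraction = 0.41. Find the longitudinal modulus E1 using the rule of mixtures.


E1 = Ef*Vf + Em*(1-Vf) = 269*0.41 + 4*0.59 = 112.65 GPa

112.65 GPa


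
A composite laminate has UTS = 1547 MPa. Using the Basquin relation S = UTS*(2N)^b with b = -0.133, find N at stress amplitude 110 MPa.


N = 0.5 * (S/UTS)^(1/b) = 0.5 * (110/1547)^(1/-0.133) = 2.1443e+08 cycles

2.1443e+08 cycles


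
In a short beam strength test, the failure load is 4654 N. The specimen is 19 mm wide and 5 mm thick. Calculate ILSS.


ILSS = 3F/(4bh) = 3*4654/(4*19*5) = 36.74 MPa

36.74 MPa


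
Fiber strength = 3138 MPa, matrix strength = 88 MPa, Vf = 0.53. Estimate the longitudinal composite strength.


sigma_1 = sigma_f*Vf + sigma_m*(1-Vf) = 3138*0.53 + 88*0.47 = 1704.5 MPa

1704.5 MPa


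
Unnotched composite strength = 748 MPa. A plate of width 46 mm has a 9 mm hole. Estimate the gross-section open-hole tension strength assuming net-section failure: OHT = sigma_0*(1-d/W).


OHT = sigma_0*(1-d/W) = 748*(1-9/46) = 601.7 MPa

601.7 MPa


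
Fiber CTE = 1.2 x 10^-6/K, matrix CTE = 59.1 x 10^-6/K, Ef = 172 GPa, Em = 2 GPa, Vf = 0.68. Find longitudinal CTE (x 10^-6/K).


E1 = Ef*Vf + Em*(1-Vf) = 117.6
alpha_1 = (alpha_f*Ef*Vf + alpha_m*Em*(1-Vf))/E1 = 1.52 x 10^-6/K

1.52 x 10^-6/K
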